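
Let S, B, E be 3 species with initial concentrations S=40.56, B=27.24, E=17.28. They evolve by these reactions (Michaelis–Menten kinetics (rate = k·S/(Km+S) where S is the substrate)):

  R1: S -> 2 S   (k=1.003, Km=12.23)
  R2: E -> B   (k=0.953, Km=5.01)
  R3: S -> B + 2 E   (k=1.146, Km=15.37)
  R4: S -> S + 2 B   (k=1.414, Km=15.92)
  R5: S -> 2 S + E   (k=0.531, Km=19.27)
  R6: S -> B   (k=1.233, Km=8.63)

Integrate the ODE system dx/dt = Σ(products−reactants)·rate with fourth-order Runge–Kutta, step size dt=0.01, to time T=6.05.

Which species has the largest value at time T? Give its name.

Dominant species at T: B

RK4 with dt=0.01: 605 steps to T=6.05. Trajectory (selected grid times):
t=0.00: S=40.56 B=27.24 E=17.28
t=0.67: S=40.08 B=30.33 E=18.13
t=1.34: S=39.60 B=33.42 E=18.98
t=2.02: S=39.12 B=36.55 E=19.83
t=2.69: S=38.64 B=39.64 E=20.65
t=3.36: S=38.16 B=42.71 E=21.47
t=4.03: S=37.69 B=45.79 E=22.28
t=4.71: S=37.21 B=48.90 E=23.09
t=5.38: S=36.73 B=51.97 E=23.89
t=6.05: S=36.26 B=55.02 E=24.67
At T=6.05: S=36.26 B=55.02 E=24.67; the largest is B.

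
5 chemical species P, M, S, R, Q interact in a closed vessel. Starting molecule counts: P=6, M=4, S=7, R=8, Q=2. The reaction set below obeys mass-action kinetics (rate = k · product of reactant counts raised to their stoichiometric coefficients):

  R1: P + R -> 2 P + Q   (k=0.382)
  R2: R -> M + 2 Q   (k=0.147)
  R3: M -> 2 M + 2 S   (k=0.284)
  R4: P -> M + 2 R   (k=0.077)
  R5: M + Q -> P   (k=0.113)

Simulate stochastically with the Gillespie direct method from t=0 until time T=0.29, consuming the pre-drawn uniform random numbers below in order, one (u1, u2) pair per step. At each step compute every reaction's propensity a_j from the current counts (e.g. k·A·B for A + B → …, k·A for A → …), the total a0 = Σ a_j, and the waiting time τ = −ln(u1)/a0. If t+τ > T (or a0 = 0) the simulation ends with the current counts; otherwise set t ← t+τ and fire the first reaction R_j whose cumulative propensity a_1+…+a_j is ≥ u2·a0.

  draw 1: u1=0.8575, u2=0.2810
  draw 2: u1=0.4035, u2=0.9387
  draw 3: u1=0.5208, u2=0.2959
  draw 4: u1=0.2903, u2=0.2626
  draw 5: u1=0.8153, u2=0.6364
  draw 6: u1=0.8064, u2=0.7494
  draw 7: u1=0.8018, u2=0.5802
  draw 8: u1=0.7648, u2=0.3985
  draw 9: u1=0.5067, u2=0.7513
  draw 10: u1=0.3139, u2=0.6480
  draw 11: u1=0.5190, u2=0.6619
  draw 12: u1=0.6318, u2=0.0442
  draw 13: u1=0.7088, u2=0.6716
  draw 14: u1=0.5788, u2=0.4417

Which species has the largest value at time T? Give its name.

t=0.000: P=6 M=4 S=7 R=8 Q=2
Draw 1: a1=18.336, a2=1.176, a3=1.136, a4=0.462, a5=0.904, a0=22.014; τ=−ln(0.8575)/22.014=0.007 → t=0.007; u2·a0=0.2810·22.014=6.186 ≤ a1=18.336 → R1 fires; P=7 M=4 S=7 R=7 Q=3
Draw 2: a1=18.718, a2=1.029, a3=1.136, a4=0.539, a5=1.356, a0=22.778; τ=−ln(0.4035)/22.778=0.040 → t=0.047; u2·a0=0.9387·22.778=21.382; a1+…+a3=20.883 < 21.382 ≤ a1+…+a4=21.422 → R4 fires; P=6 M=5 S=7 R=9 Q=3
Draw 3: a1=20.628, a2=1.323, a3=1.420, a4=0.462, a5=1.695, a0=25.528; τ=−ln(0.5208)/25.528=0.026 → t=0.072; u2·a0=0.2959·25.528=7.554 ≤ a1=20.628 → R1 fires; P=7 M=5 S=7 R=8 Q=4
Draw 4: a1=21.392, a2=1.176, a3=1.420, a4=0.539, a5=2.260, a0=26.787; τ=−ln(0.2903)/26.787=0.046 → t=0.119; u2·a0=0.2626·26.787=7.034 ≤ a1=21.392 → R1 fires; P=8 M=5 S=7 R=7 Q=5
Draw 5: a1=21.392, a2=1.029, a3=1.420, a4=0.616, a5=2.825, a0=27.282; τ=−ln(0.8153)/27.282=0.007 → t=0.126; u2·a0=0.6364·27.282=17.362 ≤ a1=21.392 → R1 fires; P=9 M=5 S=7 R=6 Q=6
Draw 6: a1=20.628, a2=0.882, a3=1.420, a4=0.693, a5=3.390, a0=27.013; τ=−ln(0.8064)/27.013=0.008 → t=0.134; u2·a0=0.7494·27.013=20.244 ≤ a1=20.628 → R1 fires; P=10 M=5 S=7 R=5 Q=7
Draw 7: a1=19.100, a2=0.735, a3=1.420, a4=0.770, a5=3.955, a0=25.980; τ=−ln(0.8018)/25.980=0.009 → t=0.143; u2·a0=0.5802·25.980=15.074 ≤ a1=19.100 → R1 fires; P=11 M=5 S=7 R=4 Q=8
Draw 8: a1=16.808, a2=0.588, a3=1.420, a4=0.847, a5=4.520, a0=24.183; τ=−ln(0.7648)/24.183=0.011 → t=0.154; u2·a0=0.3985·24.183=9.637 ≤ a1=16.808 → R1 fires; P=12 M=5 S=7 R=3 Q=9
Draw 9: a1=13.752, a2=0.441, a3=1.420, a4=0.924, a5=5.085, a0=21.622; τ=−ln(0.5067)/21.622=0.031 → t=0.185; u2·a0=0.7513·21.622=16.245; a1+…+a3=15.613 < 16.245 ≤ a1+…+a4=16.537 → R4 fires; P=11 M=6 S=7 R=5 Q=9
Draw 10: a1=21.010, a2=0.735, a3=1.704, a4=0.847, a5=6.102, a0=30.398; τ=−ln(0.3139)/30.398=0.038 → t=0.223; u2·a0=0.6480·30.398=19.698 ≤ a1=21.010 → R1 fires; P=12 M=6 S=7 R=4 Q=10
Draw 11: a1=18.336, a2=0.588, a3=1.704, a4=0.924, a5=6.780, a0=28.332; τ=−ln(0.5190)/28.332=0.023 → t=0.246; u2·a0=0.6619·28.332=18.753; a1=18.336 < 18.753 ≤ a1+a2=18.924 → R2 fires; P=12 M=7 S=7 R=3 Q=12
Draw 12: a1=13.752, a2=0.441, a3=1.988, a4=0.924, a5=9.492, a0=26.597; τ=−ln(0.6318)/26.597=0.017 → t=0.264; u2·a0=0.0442·26.597=1.176 ≤ a1=13.752 → R1 fires; P=13 M=7 S=7 R=2 Q=13
Draw 13: a1=9.932, a2=0.294, a3=1.988, a4=1.001, a5=10.283, a0=23.498; τ=−ln(0.7088)/23.498=0.015 → t=0.278; u2·a0=0.6716·23.498=15.781; a1+…+a4=13.215 < 15.781 ≤ a1+…+a5=23.498 → R5 fires; P=14 M=6 S=7 R=2 Q=12
Draw 14: a1=10.696, a2=0.294, a3=1.704, a4=1.078, a5=8.136, a0=21.908; τ=−ln(0.5788)/21.908=0.025 → t=0.303 > T=0.29: stop.
At T=0.29: P=14 M=6 S=7 R=2 Q=12; the largest is P.

Dominant species at T: P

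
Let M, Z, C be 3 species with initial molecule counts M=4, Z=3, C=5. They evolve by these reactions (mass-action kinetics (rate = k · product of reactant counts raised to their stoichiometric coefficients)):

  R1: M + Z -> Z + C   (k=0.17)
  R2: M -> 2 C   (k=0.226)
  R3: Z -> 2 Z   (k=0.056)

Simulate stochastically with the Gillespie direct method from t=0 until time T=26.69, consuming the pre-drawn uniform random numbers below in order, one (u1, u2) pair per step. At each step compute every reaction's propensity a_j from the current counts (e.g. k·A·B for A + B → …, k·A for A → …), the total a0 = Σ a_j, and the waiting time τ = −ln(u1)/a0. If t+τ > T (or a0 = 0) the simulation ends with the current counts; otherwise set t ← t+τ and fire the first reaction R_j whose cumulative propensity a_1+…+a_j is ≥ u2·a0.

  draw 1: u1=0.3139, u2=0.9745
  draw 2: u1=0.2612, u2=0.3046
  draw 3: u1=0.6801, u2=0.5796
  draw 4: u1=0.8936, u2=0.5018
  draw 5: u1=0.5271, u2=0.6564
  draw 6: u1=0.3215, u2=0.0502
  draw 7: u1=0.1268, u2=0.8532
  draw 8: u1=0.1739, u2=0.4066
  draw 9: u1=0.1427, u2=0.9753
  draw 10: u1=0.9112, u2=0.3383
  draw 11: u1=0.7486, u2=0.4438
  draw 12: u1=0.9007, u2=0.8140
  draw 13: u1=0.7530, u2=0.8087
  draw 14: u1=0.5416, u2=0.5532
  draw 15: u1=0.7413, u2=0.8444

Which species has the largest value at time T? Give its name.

t=0.000: M=4 Z=3 C=5
Draw 1: a1=2.040, a2=0.904, a3=0.168, a0=3.112; τ=−ln(0.3139)/3.112=0.372 → t=0.372; u2·a0=0.9745·3.112=3.033; a1+a2=2.944 < 3.033 ≤ a1+…+a3=3.112 → R3 fires; M=4 Z=4 C=5
Draw 2: a1=2.720, a2=0.904, a3=0.224, a0=3.848; τ=−ln(0.2612)/3.848=0.349 → t=0.721; u2·a0=0.3046·3.848=1.172 ≤ a1=2.720 → R1 fires; M=3 Z=4 C=6
Draw 3: a1=2.040, a2=0.678, a3=0.224, a0=2.942; τ=−ln(0.6801)/2.942=0.131 → t=0.852; u2·a0=0.5796·2.942=1.705 ≤ a1=2.040 → R1 fires; M=2 Z=4 C=7
Draw 4: a1=1.360, a2=0.452, a3=0.224, a0=2.036; τ=−ln(0.8936)/2.036=0.055 → t=0.907; u2·a0=0.5018·2.036=1.022 ≤ a1=1.360 → R1 fires; M=1 Z=4 C=8
Draw 5: a1=0.680, a2=0.226, a3=0.224, a0=1.130; τ=−ln(0.5271)/1.130=0.567 → t=1.474; u2·a0=0.6564·1.130=0.742; a1=0.680 < 0.742 ≤ a1+a2=0.906 → R2 fires; M=0 Z=4 C=10
Draw 6: a1=0.000, a2=0.000, a3=0.224, a0=0.224; τ=−ln(0.3215)/0.224=5.066 → t=6.540; u2·a0=0.0502·0.224=0.011; a1+a2=0.000 < 0.011 ≤ a1+…+a3=0.224 → R3 fires; M=0 Z=5 C=10
Draw 7: a1=0.000, a2=0.000, a3=0.280, a0=0.280; τ=−ln(0.1268)/0.280=7.376 → t=13.916; u2·a0=0.8532·0.280=0.239; a1+a2=0.000 < 0.239 ≤ a1+…+a3=0.280 → R3 fires; M=0 Z=6 C=10
Draw 8: a1=0.000, a2=0.000, a3=0.336, a0=0.336; τ=−ln(0.1739)/0.336=5.206 → t=19.122; u2·a0=0.4066·0.336=0.137; a1+a2=0.000 < 0.137 ≤ a1+…+a3=0.336 → R3 fires; M=0 Z=7 C=10
Draw 9: a1=0.000, a2=0.000, a3=0.392, a0=0.392; τ=−ln(0.1427)/0.392=4.967 → t=24.089; u2·a0=0.9753·0.392=0.382; a1+a2=0.000 < 0.382 ≤ a1+…+a3=0.392 → R3 fires; M=0 Z=8 C=10
Draw 10: a1=0.000, a2=0.000, a3=0.448, a0=0.448; τ=−ln(0.9112)/0.448=0.208 → t=24.296; u2·a0=0.3383·0.448=0.152; a1+a2=0.000 < 0.152 ≤ a1+…+a3=0.448 → R3 fires; M=0 Z=9 C=10
Draw 11: a1=0.000, a2=0.000, a3=0.504, a0=0.504; τ=−ln(0.7486)/0.504=0.575 → t=24.871; u2·a0=0.4438·0.504=0.224; a1+a2=0.000 < 0.224 ≤ a1+…+a3=0.504 → R3 fires; M=0 Z=10 C=10
Draw 12: a1=0.000, a2=0.000, a3=0.560, a0=0.560; τ=−ln(0.9007)/0.560=0.187 → t=25.057; u2·a0=0.8140·0.560=0.456; a1+a2=0.000 < 0.456 ≤ a1+…+a3=0.560 → R3 fires; M=0 Z=11 C=10
Draw 13: a1=0.000, a2=0.000, a3=0.616, a0=0.616; τ=−ln(0.7530)/0.616=0.461 → t=25.518; u2·a0=0.8087·0.616=0.498; a1+a2=0.000 < 0.498 ≤ a1+…+a3=0.616 → R3 fires; M=0 Z=12 C=10
Draw 14: a1=0.000, a2=0.000, a3=0.672, a0=0.672; τ=−ln(0.5416)/0.672=0.913 → t=26.431; u2·a0=0.5532·0.672=0.372; a1+a2=0.000 < 0.372 ≤ a1+…+a3=0.672 → R3 fires; M=0 Z=13 C=10
Draw 15: a1=0.000, a2=0.000, a3=0.728, a0=0.728; τ=−ln(0.7413)/0.728=0.411 → t=26.842 > T=26.69: stop.
At T=26.69: M=0 Z=13 C=10; the largest is Z.

Dominant species at T: Z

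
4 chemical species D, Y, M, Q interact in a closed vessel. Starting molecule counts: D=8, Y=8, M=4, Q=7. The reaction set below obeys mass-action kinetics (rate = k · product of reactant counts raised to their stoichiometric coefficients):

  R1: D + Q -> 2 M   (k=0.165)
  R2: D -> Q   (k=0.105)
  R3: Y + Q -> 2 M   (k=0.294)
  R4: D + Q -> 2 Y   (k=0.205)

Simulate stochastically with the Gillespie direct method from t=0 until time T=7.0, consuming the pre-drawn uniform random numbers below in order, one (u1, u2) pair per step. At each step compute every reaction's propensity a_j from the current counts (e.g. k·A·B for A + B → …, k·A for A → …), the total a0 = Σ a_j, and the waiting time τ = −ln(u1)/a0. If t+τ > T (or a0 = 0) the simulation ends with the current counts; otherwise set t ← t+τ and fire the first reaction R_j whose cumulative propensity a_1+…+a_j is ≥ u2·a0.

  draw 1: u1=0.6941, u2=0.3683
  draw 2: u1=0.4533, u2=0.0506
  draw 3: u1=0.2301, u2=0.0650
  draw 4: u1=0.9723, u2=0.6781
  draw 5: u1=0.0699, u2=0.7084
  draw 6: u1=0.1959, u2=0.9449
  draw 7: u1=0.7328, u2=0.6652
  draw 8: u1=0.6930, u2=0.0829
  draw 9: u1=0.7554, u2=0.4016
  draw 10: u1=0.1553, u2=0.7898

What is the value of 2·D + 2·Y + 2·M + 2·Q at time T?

Value at T = 54

Check how each reaction changes W = 2·D + 2·Y + 2·M + 2·Q (weight of products minus weight of reactants):
R1: D + Q -> 2 M: (2·2) − (2·1 + 2·1) = 4 − 4 = 0
R2: D -> Q: (2·1) − (2·1) = 2 − 2 = 0
R3: Y + Q -> 2 M: (2·2) − (2·1 + 2·1) = 4 − 4 = 0
R4: D + Q -> 2 Y: (2·2) − (2·1 + 2·1) = 4 − 4 = 0
Every reaction leaves W unchanged, so W is conserved and no simulation is needed: W(T) = W(0) = 2·8 + 2·8 + 2·4 + 2·7 = 54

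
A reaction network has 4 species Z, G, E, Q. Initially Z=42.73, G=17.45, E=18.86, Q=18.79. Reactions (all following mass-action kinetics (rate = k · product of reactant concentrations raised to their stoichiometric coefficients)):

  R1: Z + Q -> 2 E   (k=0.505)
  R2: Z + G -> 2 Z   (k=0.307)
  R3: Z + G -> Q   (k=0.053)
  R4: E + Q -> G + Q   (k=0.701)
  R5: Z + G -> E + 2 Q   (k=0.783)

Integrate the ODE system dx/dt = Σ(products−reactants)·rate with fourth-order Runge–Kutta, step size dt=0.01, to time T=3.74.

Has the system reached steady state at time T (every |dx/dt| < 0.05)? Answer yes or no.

Steady state at T: yes

RK4 with dt=0.01: 374 steps to T=3.74. Trajectory (selected grid times):
t=0.00: Z=42.73 G=17.45 E=18.86 Q=18.79
t=0.42: Z=0.00 G=73.19 E=0.00 Q=49.65
t=0.83: Z=0.00 G=73.19 E=0.00 Q=49.65
t=1.25: Z=0.00 G=73.19 E=0.00 Q=49.65
t=1.66: Z=0.00 G=73.19 E=0.00 Q=49.65
t=2.08: Z=0.00 G=73.19 E=0.00 Q=49.65
t=2.49: Z=0.00 G=73.19 E=0.00 Q=49.65
t=2.91: Z=0.00 G=73.19 E=0.00 Q=49.65
t=3.32: Z=0.00 G=73.19 E=0.00 Q=49.65
t=3.74: Z=0.00 G=73.19 E=0.00 Q=49.65
Rates at T: R1=0.0000, R2=0.0000, R3=0.0000, R4=0.0000, R5=0.0000
dx/dt at T (Σ net stoichiometry × rate): Z=-0.0000, G=+0.0000, E=-0.0000, Q=+0.0000
Largest |dx/dt| is |+0.0000| (G) < 0.05 → steady.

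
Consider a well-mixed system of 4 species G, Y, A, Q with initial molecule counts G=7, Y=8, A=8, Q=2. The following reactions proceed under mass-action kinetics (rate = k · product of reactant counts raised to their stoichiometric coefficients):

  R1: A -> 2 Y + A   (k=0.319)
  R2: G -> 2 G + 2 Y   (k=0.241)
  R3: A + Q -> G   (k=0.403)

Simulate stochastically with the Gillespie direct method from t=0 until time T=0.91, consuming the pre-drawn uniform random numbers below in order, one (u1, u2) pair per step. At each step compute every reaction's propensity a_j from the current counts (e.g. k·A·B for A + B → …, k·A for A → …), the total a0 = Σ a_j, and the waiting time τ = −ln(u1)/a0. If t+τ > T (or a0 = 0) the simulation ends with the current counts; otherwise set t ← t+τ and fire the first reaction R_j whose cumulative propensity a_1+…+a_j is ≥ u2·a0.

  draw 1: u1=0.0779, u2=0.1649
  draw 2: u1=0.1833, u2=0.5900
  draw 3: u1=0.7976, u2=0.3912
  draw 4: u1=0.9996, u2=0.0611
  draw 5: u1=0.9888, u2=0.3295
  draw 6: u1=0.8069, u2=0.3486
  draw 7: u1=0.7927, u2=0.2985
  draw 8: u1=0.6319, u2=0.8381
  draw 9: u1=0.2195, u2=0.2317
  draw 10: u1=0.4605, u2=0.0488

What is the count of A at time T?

t=0.000: G=7 Y=8 A=8 Q=2
Draw 1: a1=2.552, a2=1.687, a3=6.448, a0=10.687; τ=−ln(0.0779)/10.687=0.239 → t=0.239; u2·a0=0.1649·10.687=1.762 ≤ a1=2.552 → R1 fires; G=7 Y=10 A=8 Q=2
Draw 2: a1=2.552, a2=1.687, a3=6.448, a0=10.687; τ=−ln(0.1833)/10.687=0.159 → t=0.398; u2·a0=0.5900·10.687=6.305; a1+a2=4.239 < 6.305 ≤ a1+…+a3=10.687 → R3 fires; G=8 Y=10 A=7 Q=1
Draw 3: a1=2.233, a2=1.928, a3=2.821, a0=6.982; τ=−ln(0.7976)/6.982=0.032 → t=0.430; u2·a0=0.3912·6.982=2.731; a1=2.233 < 2.731 ≤ a1+a2=4.161 → R2 fires; G=9 Y=12 A=7 Q=1
Draw 4: a1=2.233, a2=2.169, a3=2.821, a0=7.223; τ=−ln(0.9996)/7.223=0.000 → t=0.430; u2·a0=0.0611·7.223=0.441 ≤ a1=2.233 → R1 fires; G=9 Y=14 A=7 Q=1
Draw 5: a1=2.233, a2=2.169, a3=2.821, a0=7.223; τ=−ln(0.9888)/7.223=0.002 → t=0.432; u2·a0=0.3295·7.223=2.380; a1=2.233 < 2.380 ≤ a1+a2=4.402 → R2 fires; G=10 Y=16 A=7 Q=1
Draw 6: a1=2.233, a2=2.410, a3=2.821, a0=7.464; τ=−ln(0.8069)/7.464=0.029 → t=0.460; u2·a0=0.3486·7.464=2.602; a1=2.233 < 2.602 ≤ a1+a2=4.643 → R2 fires; G=11 Y=18 A=7 Q=1
Draw 7: a1=2.233, a2=2.651, a3=2.821, a0=7.705; τ=−ln(0.7927)/7.705=0.030 → t=0.490; u2·a0=0.2985·7.705=2.300; a1=2.233 < 2.300 ≤ a1+a2=4.884 → R2 fires; G=12 Y=20 A=7 Q=1
Draw 8: a1=2.233, a2=2.892, a3=2.821, a0=7.946; τ=−ln(0.6319)/7.946=0.058 → t=0.548; u2·a0=0.8381·7.946=6.660; a1+a2=5.125 < 6.660 ≤ a1+…+a3=7.946 → R3 fires; G=13 Y=20 A=6 Q=0
Draw 9: a1=1.914, a2=3.133, a3=0.000, a0=5.047; τ=−ln(0.2195)/5.047=0.300 → t=0.849; u2·a0=0.2317·5.047=1.169 ≤ a1=1.914 → R1 fires; G=13 Y=22 A=6 Q=0
Draw 10: a1=1.914, a2=3.133, a3=0.000, a0=5.047; τ=−ln(0.4605)/5.047=0.154 → t=1.002 > T=0.91: stop.
Read off A at T=0.91: 6

A at T = 6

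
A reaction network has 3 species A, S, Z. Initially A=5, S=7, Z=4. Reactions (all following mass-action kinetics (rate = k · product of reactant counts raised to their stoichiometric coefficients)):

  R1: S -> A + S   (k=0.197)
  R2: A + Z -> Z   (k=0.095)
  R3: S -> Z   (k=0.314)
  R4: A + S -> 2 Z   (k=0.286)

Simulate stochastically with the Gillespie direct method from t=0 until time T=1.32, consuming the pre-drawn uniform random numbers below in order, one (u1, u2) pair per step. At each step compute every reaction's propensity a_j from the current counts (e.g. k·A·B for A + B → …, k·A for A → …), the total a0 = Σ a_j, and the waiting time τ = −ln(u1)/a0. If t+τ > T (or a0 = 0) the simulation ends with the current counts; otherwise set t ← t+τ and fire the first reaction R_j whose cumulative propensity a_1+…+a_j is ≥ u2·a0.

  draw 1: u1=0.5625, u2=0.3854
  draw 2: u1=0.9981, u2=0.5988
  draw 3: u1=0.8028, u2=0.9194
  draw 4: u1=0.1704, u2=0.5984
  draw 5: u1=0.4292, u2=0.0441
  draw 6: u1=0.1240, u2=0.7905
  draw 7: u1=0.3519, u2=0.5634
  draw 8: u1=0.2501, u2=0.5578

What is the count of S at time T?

t=0.000: A=5 S=7 Z=4
Draw 1: a1=1.379, a2=1.900, a3=2.198, a4=10.010, a0=15.487; τ=−ln(0.5625)/15.487=0.037 → t=0.037; u2·a0=0.3854·15.487=5.969; a1+…+a3=5.477 < 5.969 ≤ a1+…+a4=15.487 → R4 fires; A=4 S=6 Z=6
Draw 2: a1=1.182, a2=2.280, a3=1.884, a4=6.864, a0=12.210; τ=−ln(0.9981)/12.210=0.000 → t=0.037; u2·a0=0.5988·12.210=7.311; a1+…+a3=5.346 < 7.311 ≤ a1+…+a4=12.210 → R4 fires; A=3 S=5 Z=8
Draw 3: a1=0.985, a2=2.280, a3=1.570, a4=4.290, a0=9.125; τ=−ln(0.8028)/9.125=0.024 → t=0.061; u2·a0=0.9194·9.125=8.390; a1+…+a3=4.835 < 8.390 ≤ a1+…+a4=9.125 → R4 fires; A=2 S=4 Z=10
Draw 4: a1=0.788, a2=1.900, a3=1.256, a4=2.288, a0=6.232; τ=−ln(0.1704)/6.232=0.284 → t=0.345; u2·a0=0.5984·6.232=3.729; a1+a2=2.688 < 3.729 ≤ a1+…+a3=3.944 → R3 fires; A=2 S=3 Z=11
Draw 5: a1=0.591, a2=2.090, a3=0.942, a4=1.716, a0=5.339; τ=−ln(0.4292)/5.339=0.158 → t=0.504; u2·a0=0.0441·5.339=0.235 ≤ a1=0.591 → R1 fires; A=3 S=3 Z=11
Draw 6: a1=0.591, a2=3.135, a3=0.942, a4=2.574, a0=7.242; τ=−ln(0.1240)/7.242=0.288 → t=0.792; u2·a0=0.7905·7.242=5.725; a1+…+a3=4.668 < 5.725 ≤ a1+…+a4=7.242 → R4 fires; A=2 S=2 Z=13
Draw 7: a1=0.394, a2=2.470, a3=0.628, a4=1.144, a0=4.636; τ=−ln(0.3519)/4.636=0.225 → t=1.017; u2·a0=0.5634·4.636=2.612; a1=0.394 < 2.612 ≤ a1+a2=2.864 → R2 fires; A=1 S=2 Z=13
Draw 8: a1=0.394, a2=1.235, a3=0.628, a4=0.572, a0=2.829; τ=−ln(0.2501)/2.829=0.490 → t=1.507 > T=1.32: stop.
Read off S at T=1.32: 2

S at T = 2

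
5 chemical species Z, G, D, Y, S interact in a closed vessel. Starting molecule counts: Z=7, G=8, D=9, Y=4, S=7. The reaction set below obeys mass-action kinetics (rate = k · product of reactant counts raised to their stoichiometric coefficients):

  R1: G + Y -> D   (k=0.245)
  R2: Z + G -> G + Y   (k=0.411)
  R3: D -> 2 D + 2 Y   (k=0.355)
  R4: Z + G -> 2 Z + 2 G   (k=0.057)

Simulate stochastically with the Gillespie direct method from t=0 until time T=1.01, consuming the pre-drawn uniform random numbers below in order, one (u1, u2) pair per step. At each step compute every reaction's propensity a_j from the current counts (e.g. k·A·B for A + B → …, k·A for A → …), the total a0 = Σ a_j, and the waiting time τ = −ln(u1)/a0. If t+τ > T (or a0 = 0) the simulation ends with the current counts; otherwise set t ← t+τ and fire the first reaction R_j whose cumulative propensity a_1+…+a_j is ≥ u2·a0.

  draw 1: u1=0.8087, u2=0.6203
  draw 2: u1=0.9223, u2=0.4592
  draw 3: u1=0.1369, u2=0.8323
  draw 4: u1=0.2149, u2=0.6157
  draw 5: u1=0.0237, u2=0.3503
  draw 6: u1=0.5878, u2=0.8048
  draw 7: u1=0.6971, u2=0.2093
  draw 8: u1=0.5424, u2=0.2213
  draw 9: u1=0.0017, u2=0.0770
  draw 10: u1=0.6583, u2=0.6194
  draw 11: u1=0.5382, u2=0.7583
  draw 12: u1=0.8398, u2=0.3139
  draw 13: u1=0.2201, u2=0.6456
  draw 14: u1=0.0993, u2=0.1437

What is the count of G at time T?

t=0.000: Z=7 G=8 D=9 Y=4 S=7
Draw 1: a1=7.840, a2=23.016, a3=3.195, a4=3.192, a0=37.243; τ=−ln(0.8087)/37.243=0.006 → t=0.006; u2·a0=0.6203·37.243=23.102; a1=7.840 < 23.102 ≤ a1+a2=30.856 → R2 fires; Z=6 G=8 D=9 Y=5 S=7
Draw 2: a1=9.800, a2=19.728, a3=3.195, a4=2.736, a0=35.459; τ=−ln(0.9223)/35.459=0.002 → t=0.008; u2·a0=0.4592·35.459=16.283; a1=9.800 < 16.283 ≤ a1+a2=29.528 → R2 fires; Z=5 G=8 D=9 Y=6 S=7
Draw 3: a1=11.760, a2=16.440, a3=3.195, a4=2.280, a0=33.675; τ=−ln(0.1369)/33.675=0.059 → t=0.067; u2·a0=0.8323·33.675=28.028; a1=11.760 < 28.028 ≤ a1+a2=28.200 → R2 fires; Z=4 G=8 D=9 Y=7 S=7
Draw 4: a1=13.720, a2=13.152, a3=3.195, a4=1.824, a0=31.891; τ=−ln(0.2149)/31.891=0.048 → t=0.115; u2·a0=0.6157·31.891=19.635; a1=13.720 < 19.635 ≤ a1+a2=26.872 → R2 fires; Z=3 G=8 D=9 Y=8 S=7
Draw 5: a1=15.680, a2=9.864, a3=3.195, a4=1.368, a0=30.107; τ=−ln(0.0237)/30.107=0.124 → t=0.240; u2·a0=0.3503·30.107=10.546 ≤ a1=15.680 → R1 fires; Z=3 G=7 D=10 Y=7 S=7
Draw 6: a1=12.005, a2=8.631, a3=3.550, a4=1.197, a0=25.383; τ=−ln(0.5878)/25.383=0.021 → t=0.260; u2·a0=0.8048·25.383=20.428; a1=12.005 < 20.428 ≤ a1+a2=20.636 → R2 fires; Z=2 G=7 D=10 Y=8 S=7
Draw 7: a1=13.720, a2=5.754, a3=3.550, a4=0.798, a0=23.822; τ=−ln(0.6971)/23.822=0.015 → t=0.276; u2·a0=0.2093·23.822=4.986 ≤ a1=13.720 → R1 fires; Z=2 G=6 D=11 Y=7 S=7
Draw 8: a1=10.290, a2=4.932, a3=3.905, a4=0.684, a0=19.811; τ=−ln(0.5424)/19.811=0.031 → t=0.307; u2·a0=0.2213·19.811=4.384 ≤ a1=10.290 → R1 fires; Z=2 G=5 D=12 Y=6 S=7
Draw 9: a1=7.350, a2=4.110, a3=4.260, a4=0.570, a0=16.290; τ=−ln(0.0017)/16.290=0.391 → t=0.698; u2·a0=0.0770·16.290=1.254 ≤ a1=7.350 → R1 fires; Z=2 G=4 D=13 Y=5 S=7
Draw 10: a1=4.900, a2=3.288, a3=4.615, a4=0.456, a0=13.259; τ=−ln(0.6583)/13.259=0.032 → t=0.730; u2·a0=0.6194·13.259=8.213; a1+a2=8.188 < 8.213 ≤ a1+…+a3=12.803 → R3 fires; Z=2 G=4 D=14 Y=7 S=7
Draw 11: a1=6.860, a2=3.288, a3=4.970, a4=0.456, a0=15.574; τ=−ln(0.5382)/15.574=0.040 → t=0.769; u2·a0=0.7583·15.574=11.810; a1+a2=10.148 < 11.810 ≤ a1+…+a3=15.118 → R3 fires; Z=2 G=4 D=15 Y=9 S=7
Draw 12: a1=8.820, a2=3.288, a3=5.325, a4=0.456, a0=17.889; τ=−ln(0.8398)/17.889=0.010 → t=0.779; u2·a0=0.3139·17.889=5.615 ≤ a1=8.820 → R1 fires; Z=2 G=3 D=16 Y=8 S=7
Draw 13: a1=5.880, a2=2.466, a3=5.680, a4=0.342, a0=14.368; τ=−ln(0.2201)/14.368=0.105 → t=0.884; u2·a0=0.6456·14.368=9.276; a1+a2=8.346 < 9.276 ≤ a1+…+a3=14.026 → R3 fires; Z=2 G=3 D=17 Y=10 S=7
Draw 14: a1=7.350, a2=2.466, a3=6.035, a4=0.342, a0=16.193; τ=−ln(0.0993)/16.193=0.143 → t=1.027 > T=1.01: stop.
Read off G at T=1.01: 3

G at T = 3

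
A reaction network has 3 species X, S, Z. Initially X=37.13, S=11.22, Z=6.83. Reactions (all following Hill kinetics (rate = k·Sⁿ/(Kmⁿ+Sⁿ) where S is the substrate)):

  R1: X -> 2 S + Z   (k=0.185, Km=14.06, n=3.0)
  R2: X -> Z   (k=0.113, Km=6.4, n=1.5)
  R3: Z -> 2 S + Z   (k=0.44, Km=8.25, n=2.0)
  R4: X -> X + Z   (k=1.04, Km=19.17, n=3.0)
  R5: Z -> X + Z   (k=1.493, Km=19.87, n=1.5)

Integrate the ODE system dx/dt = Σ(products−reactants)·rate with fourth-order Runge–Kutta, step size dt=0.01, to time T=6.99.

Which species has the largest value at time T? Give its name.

Dominant species at T: X

RK4 with dt=0.01: 699 steps to T=6.99. Trajectory (selected grid times):
t=0.00: X=37.13 S=11.22 Z=6.83
t=0.78: X=37.12 S=11.79 Z=7.76
t=1.55: X=37.15 S=12.40 Z=8.68
t=2.33: X=37.21 S=13.05 Z=9.61
t=3.11: X=37.30 S=13.74 Z=10.55
t=3.88: X=37.42 S=14.44 Z=11.47
t=4.66: X=37.57 S=15.18 Z=12.40
t=5.44: X=37.75 S=15.94 Z=13.34
t=6.21: X=37.95 S=16.71 Z=14.27
t=6.99: X=38.18 S=17.51 Z=15.21
At T=6.99: X=38.18 S=17.51 Z=15.21; the largest is X.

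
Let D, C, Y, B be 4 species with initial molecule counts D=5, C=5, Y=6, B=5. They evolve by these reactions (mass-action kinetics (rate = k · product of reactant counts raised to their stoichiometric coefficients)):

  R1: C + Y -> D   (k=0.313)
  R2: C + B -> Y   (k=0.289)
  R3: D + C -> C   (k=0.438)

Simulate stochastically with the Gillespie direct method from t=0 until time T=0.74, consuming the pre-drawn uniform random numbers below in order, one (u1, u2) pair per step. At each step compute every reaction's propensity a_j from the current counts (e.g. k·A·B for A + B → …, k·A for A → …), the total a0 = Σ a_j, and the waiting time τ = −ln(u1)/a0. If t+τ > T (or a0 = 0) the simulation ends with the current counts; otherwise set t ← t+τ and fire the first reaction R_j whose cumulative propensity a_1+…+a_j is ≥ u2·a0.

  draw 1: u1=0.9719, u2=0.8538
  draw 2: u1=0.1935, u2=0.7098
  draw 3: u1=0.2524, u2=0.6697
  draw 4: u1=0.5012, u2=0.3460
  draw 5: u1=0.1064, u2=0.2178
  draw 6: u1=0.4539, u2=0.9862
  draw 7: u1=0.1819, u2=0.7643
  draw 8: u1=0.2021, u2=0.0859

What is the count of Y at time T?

Y at T = 5

t=0.000: D=5 C=5 Y=6 B=5
Draw 1: a1=9.390, a2=7.225, a3=10.950, a0=27.565; τ=−ln(0.9719)/27.565=0.001 → t=0.001; u2·a0=0.8538·27.565=23.535; a1+a2=16.615 < 23.535 ≤ a1+…+a3=27.565 → R3 fires; D=4 C=5 Y=6 B=5
Draw 2: a1=9.390, a2=7.225, a3=8.760, a0=25.375; τ=−ln(0.1935)/25.375=0.065 → t=0.066; u2·a0=0.7098·25.375=18.011; a1+a2=16.615 < 18.011 ≤ a1+…+a3=25.375 → R3 fires; D=3 C=5 Y=6 B=5
Draw 3: a1=9.390, a2=7.225, a3=6.570, a0=23.185; τ=−ln(0.2524)/23.185=0.059 → t=0.125; u2·a0=0.6697·23.185=15.527; a1=9.390 < 15.527 ≤ a1+a2=16.615 → R2 fires; D=3 C=4 Y=7 B=4
Draw 4: a1=8.764, a2=4.624, a3=5.256, a0=18.644; τ=−ln(0.5012)/18.644=0.037 → t=0.162; u2·a0=0.3460·18.644=6.451 ≤ a1=8.764 → R1 fires; D=4 C=3 Y=6 B=4
Draw 5: a1=5.634, a2=3.468, a3=5.256, a0=14.358; τ=−ln(0.1064)/14.358=0.156 → t=0.318; u2·a0=0.2178·14.358=3.127 ≤ a1=5.634 → R1 fires; D=5 C=2 Y=5 B=4
Draw 6: a1=3.130, a2=2.312, a3=4.380, a0=9.822; τ=−ln(0.4539)/9.822=0.080 → t=0.399; u2·a0=0.9862·9.822=9.686; a1+a2=5.442 < 9.686 ≤ a1+…+a3=9.822 → R3 fires; D=4 C=2 Y=5 B=4
Draw 7: a1=3.130, a2=2.312, a3=3.504, a0=8.946; τ=−ln(0.1819)/8.946=0.191 → t=0.589; u2·a0=0.7643·8.946=6.837; a1+a2=5.442 < 6.837 ≤ a1+…+a3=8.946 → R3 fires; D=3 C=2 Y=5 B=4
Draw 8: a1=3.130, a2=2.312, a3=2.628, a0=8.070; τ=−ln(0.2021)/8.070=0.198 → t=0.787 > T=0.74: stop.
Read off Y at T=0.74: 5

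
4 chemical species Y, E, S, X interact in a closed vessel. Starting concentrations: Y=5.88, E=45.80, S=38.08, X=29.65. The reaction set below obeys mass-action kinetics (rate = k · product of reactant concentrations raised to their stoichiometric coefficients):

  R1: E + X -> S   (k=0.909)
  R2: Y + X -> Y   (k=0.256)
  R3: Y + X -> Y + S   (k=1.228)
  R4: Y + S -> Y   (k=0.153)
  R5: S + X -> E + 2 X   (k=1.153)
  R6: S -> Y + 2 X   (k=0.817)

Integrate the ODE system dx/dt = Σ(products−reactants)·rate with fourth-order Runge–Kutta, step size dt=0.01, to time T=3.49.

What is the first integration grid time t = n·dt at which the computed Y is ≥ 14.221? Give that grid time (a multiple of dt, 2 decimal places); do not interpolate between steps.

Threshold first reached at t = 0.24

RK4 with dt=0.01: 349 steps to T=3.49. Trajectory (selected grid times):
t=0.00: Y=5.88 E=45.80 S=38.08 X=29.65
t=0.23: Y=14.12 E=56.60 S=45.39 X=6.44
t=0.24: Y=14.49 E=56.64 S=45.07 X=5.92
t=0.39: Y=19.52 E=55.18 S=35.95 X=1.88
t=0.78: Y=26.70 E=49.64 S=11.82 X=0.29
t=1.16: Y=28.74 E=47.65 S=3.09 X=0.06
t=1.55: Y=29.27 E=47.11 S=0.73 X=0.01
t=1.94: Y=29.39 E=46.99 S=0.17 X=0.00
t=2.33: Y=29.42 E=46.96 S=0.04 X=0.00
t=2.71: Y=29.42 E=46.95 S=0.01 X=0.00
t=3.10: Y=29.43 E=46.95 S=0.00 X=0.00
t=3.49: Y=29.43 E=46.95 S=0.00 X=0.00
Y(0.23)=14.119 < 14.221 but Y(0.24)=14.489 ≥ 14.221, so the first grid time is t=0.24.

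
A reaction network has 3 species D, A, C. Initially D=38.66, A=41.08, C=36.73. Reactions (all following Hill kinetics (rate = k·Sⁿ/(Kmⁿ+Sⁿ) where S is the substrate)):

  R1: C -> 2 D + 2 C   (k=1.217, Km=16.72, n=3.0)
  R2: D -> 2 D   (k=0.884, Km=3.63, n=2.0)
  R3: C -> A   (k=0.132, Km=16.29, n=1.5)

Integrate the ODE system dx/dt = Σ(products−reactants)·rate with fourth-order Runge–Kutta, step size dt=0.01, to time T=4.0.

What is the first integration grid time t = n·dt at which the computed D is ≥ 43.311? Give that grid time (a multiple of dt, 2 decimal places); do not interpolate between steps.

Threshold first reached at t = 1.50

RK4 with dt=0.01: 400 steps to T=4.0. Trajectory (selected grid times):
t=0.00: D=38.66 A=41.08 C=36.73
t=0.44: D=40.03 A=41.12 C=37.18
t=0.89: D=41.43 A=41.17 C=37.63
t=1.33: D=42.80 A=41.22 C=38.08
t=1.49: D=43.30 A=41.23 C=38.24
t=1.50: D=43.33 A=41.23 C=38.25
t=1.78: D=44.20 A=41.26 C=38.54
t=2.22: D=45.58 A=41.31 C=38.99
t=2.67: D=46.99 A=41.36 C=39.45
t=3.11: D=48.38 A=41.40 C=39.90
t=3.56: D=49.79 A=41.45 C=40.37
t=4.00: D=51.18 A=41.49 C=40.82
D(1.49)=43.298 < 43.311 but D(1.50)=43.329 ≥ 43.311, so the first grid time is t=1.50.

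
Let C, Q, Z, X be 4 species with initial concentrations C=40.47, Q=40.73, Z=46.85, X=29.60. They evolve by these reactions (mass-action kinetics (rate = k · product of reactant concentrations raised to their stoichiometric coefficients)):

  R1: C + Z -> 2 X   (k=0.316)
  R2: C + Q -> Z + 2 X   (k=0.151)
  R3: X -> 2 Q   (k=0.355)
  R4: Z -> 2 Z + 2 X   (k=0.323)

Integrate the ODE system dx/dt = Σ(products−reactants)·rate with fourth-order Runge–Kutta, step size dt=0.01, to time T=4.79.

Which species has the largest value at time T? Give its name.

RK4 with dt=0.01: 479 steps to T=4.79. Trajectory (selected grid times):
t=0.00: C=40.47 Q=40.73 Z=46.85 X=29.60
t=0.53: C=0.00 Q=65.51 Z=37.86 X=104.21
t=1.06: C=0.00 Q=103.69 Z=44.93 X=99.26
t=1.60: C=0.00 Q=141.32 Z=53.49 X=97.57
t=2.13: C=0.00 Q=178.22 Z=63.48 X=99.10
t=2.66: C=0.00 Q=216.29 Z=75.33 X=103.77
t=3.19: C=0.00 Q=256.72 Z=89.39 X=111.68
t=3.73: C=0.00 Q=301.65 Z=106.43 X=123.29
t=4.26: C=0.00 Q=350.77 Z=126.30 X=138.47
t=4.79: C=0.00 Q=406.38 Z=149.88 X=157.83
At T=4.79: C=0.00 Q=406.38 Z=149.88 X=157.83; the largest is Q.

Dominant species at T: Q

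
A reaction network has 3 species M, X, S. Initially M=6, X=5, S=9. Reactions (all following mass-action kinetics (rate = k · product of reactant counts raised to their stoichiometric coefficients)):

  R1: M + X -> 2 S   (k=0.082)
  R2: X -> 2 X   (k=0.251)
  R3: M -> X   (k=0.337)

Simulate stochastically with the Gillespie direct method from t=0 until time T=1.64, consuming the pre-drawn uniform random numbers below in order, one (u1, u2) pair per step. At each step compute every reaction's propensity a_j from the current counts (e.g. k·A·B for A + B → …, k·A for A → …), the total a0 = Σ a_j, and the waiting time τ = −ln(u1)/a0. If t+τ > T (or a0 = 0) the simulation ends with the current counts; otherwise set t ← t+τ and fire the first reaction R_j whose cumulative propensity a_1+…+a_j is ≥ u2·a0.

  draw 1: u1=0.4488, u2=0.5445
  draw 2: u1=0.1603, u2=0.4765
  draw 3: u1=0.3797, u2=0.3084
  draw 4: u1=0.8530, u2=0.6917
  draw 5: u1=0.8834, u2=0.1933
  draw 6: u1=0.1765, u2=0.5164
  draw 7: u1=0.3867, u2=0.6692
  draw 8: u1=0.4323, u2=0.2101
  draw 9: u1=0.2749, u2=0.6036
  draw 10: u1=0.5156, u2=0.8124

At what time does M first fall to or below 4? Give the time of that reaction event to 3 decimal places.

t=0.000: M=6 X=5 S=9
Draw 1: a1=2.460, a2=1.255, a3=2.022, a0=5.737; τ=−ln(0.4488)/5.737=0.140 → t=0.140; u2·a0=0.5445·5.737=3.124; a1=2.460 < 3.124 ≤ a1+a2=3.715 → R2 fires; M=6 X=6 S=9
Draw 2: a1=2.952, a2=1.506, a3=2.022, a0=6.480; τ=−ln(0.1603)/6.480=0.283 → t=0.422; u2·a0=0.4765·6.480=3.088; a1=2.952 < 3.088 ≤ a1+a2=4.458 → R2 fires; M=6 X=7 S=9
Draw 3: a1=3.444, a2=1.757, a3=2.022, a0=7.223; τ=−ln(0.3797)/7.223=0.134 → t=0.556; u2·a0=0.3084·7.223=2.228 ≤ a1=3.444 → R1 fires; M=5 X=6 S=11
Draw 4: a1=2.460, a2=1.506, a3=1.685, a0=5.651; τ=−ln(0.8530)/5.651=0.028 → t=0.584; u2·a0=0.6917·5.651=3.909; a1=2.460 < 3.909 ≤ a1+a2=3.966 → R2 fires; M=5 X=7 S=11
Draw 5: a1=2.870, a2=1.757, a3=1.685, a0=6.312; τ=−ln(0.8834)/6.312=0.020 → t=0.604; u2·a0=0.1933·6.312=1.220 ≤ a1=2.870 → R1 fires; M=4 X=6 S=13
Draw 6: a1=1.968, a2=1.506, a3=1.348, a0=4.822; τ=−ln(0.1765)/4.822=0.360 → t=0.964; u2·a0=0.5164·4.822=2.490; a1=1.968 < 2.490 ≤ a1+a2=3.474 → R2 fires; M=4 X=7 S=13
Draw 7: a1=2.296, a2=1.757, a3=1.348, a0=5.401; τ=−ln(0.3867)/5.401=0.176 → t=1.140; u2·a0=0.6692·5.401=3.614; a1=2.296 < 3.614 ≤ a1+a2=4.053 → R2 fires; M=4 X=8 S=13
Draw 8: a1=2.624, a2=2.008, a3=1.348, a0=5.980; τ=−ln(0.4323)/5.980=0.140 → t=1.280; u2·a0=0.2101·5.980=1.256 ≤ a1=2.624 → R1 fires; M=3 X=7 S=15
Draw 9: a1=1.722, a2=1.757, a3=1.011, a0=4.490; τ=−ln(0.2749)/4.490=0.288 → t=1.567; u2·a0=0.6036·4.490=2.710; a1=1.722 < 2.710 ≤ a1+a2=3.479 → R2 fires; M=3 X=8 S=15
Draw 10: a1=1.968, a2=2.008, a3=1.011, a0=4.987; τ=−ln(0.5156)/4.987=0.133 → t=1.700 > T=1.64: stop.
M first becomes ≤ 4 when it reaches 4 at the event at t=0.604.

Threshold first reached at t = 0.604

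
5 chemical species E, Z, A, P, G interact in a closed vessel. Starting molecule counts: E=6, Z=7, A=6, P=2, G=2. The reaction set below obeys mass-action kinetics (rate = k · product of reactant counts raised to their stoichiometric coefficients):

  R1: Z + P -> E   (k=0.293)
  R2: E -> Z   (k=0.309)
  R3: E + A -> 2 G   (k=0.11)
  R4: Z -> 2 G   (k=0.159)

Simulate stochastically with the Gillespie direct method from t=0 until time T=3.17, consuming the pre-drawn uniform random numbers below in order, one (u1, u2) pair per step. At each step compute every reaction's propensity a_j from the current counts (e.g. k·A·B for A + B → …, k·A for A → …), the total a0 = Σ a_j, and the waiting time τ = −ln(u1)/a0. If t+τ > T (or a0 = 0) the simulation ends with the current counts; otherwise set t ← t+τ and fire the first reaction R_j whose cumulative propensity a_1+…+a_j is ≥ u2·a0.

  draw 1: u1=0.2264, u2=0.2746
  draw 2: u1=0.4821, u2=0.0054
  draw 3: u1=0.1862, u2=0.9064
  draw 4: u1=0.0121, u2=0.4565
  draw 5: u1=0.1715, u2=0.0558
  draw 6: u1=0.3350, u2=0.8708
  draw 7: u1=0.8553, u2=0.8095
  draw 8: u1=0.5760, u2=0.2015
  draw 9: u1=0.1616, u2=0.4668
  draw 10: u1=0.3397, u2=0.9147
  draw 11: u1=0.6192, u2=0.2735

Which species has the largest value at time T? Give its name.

Dominant species at T: G

t=0.000: E=6 Z=7 A=6 P=2 G=2
Draw 1: a1=4.102, a2=1.854, a3=3.960, a4=1.113, a0=11.029; τ=−ln(0.2264)/11.029=0.135 → t=0.135; u2·a0=0.2746·11.029=3.029 ≤ a1=4.102 → R1 fires; E=7 Z=6 A=6 P=1 G=2
Draw 2: a1=1.758, a2=2.163, a3=4.620, a4=0.954, a0=9.495; τ=−ln(0.4821)/9.495=0.077 → t=0.212; u2·a0=0.0054·9.495=0.051 ≤ a1=1.758 → R1 fires; E=8 Z=5 A=6 P=0 G=2
Draw 3: a1=0.000, a2=2.472, a3=5.280, a4=0.795, a0=8.547; τ=−ln(0.1862)/8.547=0.197 → t=0.408; u2·a0=0.9064·8.547=7.747; a1+a2=2.472 < 7.747 ≤ a1+…+a3=7.752 → R3 fires; E=7 Z=5 A=5 P=0 G=4
Draw 4: a1=0.000, a2=2.163, a3=3.850, a4=0.795, a0=6.808; τ=−ln(0.0121)/6.808=0.648 → t=1.057; u2·a0=0.4565·6.808=3.108; a1+a2=2.163 < 3.108 ≤ a1+…+a3=6.013 → R3 fires; E=6 Z=5 A=4 P=0 G=6
Draw 5: a1=0.000, a2=1.854, a3=2.640, a4=0.795, a0=5.289; τ=−ln(0.1715)/5.289=0.333 → t=1.390; u2·a0=0.0558·5.289=0.295; a1=0.000 < 0.295 ≤ a1+a2=1.854 → R2 fires; E=5 Z=6 A=4 P=0 G=6
Draw 6: a1=0.000, a2=1.545, a3=2.200, a4=0.954, a0=4.699; τ=−ln(0.3350)/4.699=0.233 → t=1.623; u2·a0=0.8708·4.699=4.092; a1+…+a3=3.745 < 4.092 ≤ a1+…+a4=4.699 → R4 fires; E=5 Z=5 A=4 P=0 G=8
Draw 7: a1=0.000, a2=1.545, a3=2.200, a4=0.795, a0=4.540; τ=−ln(0.8553)/4.540=0.034 → t=1.657; u2·a0=0.8095·4.540=3.675; a1+a2=1.545 < 3.675 ≤ a1+…+a3=3.745 → R3 fires; E=4 Z=5 A=3 P=0 G=10
Draw 8: a1=0.000, a2=1.236, a3=1.320, a4=0.795, a0=3.351; τ=−ln(0.5760)/3.351=0.165 → t=1.822; u2·a0=0.2015·3.351=0.675; a1=0.000 < 0.675 ≤ a1+a2=1.236 → R2 fires; E=3 Z=6 A=3 P=0 G=10
Draw 9: a1=0.000, a2=0.927, a3=0.990, a4=0.954, a0=2.871; τ=−ln(0.1616)/2.871=0.635 → t=2.457; u2·a0=0.4668·2.871=1.340; a1+a2=0.927 < 1.340 ≤ a1+…+a3=1.917 → R3 fires; E=2 Z=6 A=2 P=0 G=12
Draw 10: a1=0.000, a2=0.618, a3=0.440, a4=0.954, a0=2.012; τ=−ln(0.3397)/2.012=0.537 → t=2.993; u2·a0=0.9147·2.012=1.840; a1+…+a3=1.058 < 1.840 ≤ a1+…+a4=2.012 → R4 fires; E=2 Z=5 A=2 P=0 G=14
Draw 11: a1=0.000, a2=0.618, a3=0.440, a4=0.795, a0=1.853; τ=−ln(0.6192)/1.853=0.259 → t=3.252 > T=3.17: stop.
At T=3.17: E=2 Z=5 A=2 P=0 G=14; the largest is G.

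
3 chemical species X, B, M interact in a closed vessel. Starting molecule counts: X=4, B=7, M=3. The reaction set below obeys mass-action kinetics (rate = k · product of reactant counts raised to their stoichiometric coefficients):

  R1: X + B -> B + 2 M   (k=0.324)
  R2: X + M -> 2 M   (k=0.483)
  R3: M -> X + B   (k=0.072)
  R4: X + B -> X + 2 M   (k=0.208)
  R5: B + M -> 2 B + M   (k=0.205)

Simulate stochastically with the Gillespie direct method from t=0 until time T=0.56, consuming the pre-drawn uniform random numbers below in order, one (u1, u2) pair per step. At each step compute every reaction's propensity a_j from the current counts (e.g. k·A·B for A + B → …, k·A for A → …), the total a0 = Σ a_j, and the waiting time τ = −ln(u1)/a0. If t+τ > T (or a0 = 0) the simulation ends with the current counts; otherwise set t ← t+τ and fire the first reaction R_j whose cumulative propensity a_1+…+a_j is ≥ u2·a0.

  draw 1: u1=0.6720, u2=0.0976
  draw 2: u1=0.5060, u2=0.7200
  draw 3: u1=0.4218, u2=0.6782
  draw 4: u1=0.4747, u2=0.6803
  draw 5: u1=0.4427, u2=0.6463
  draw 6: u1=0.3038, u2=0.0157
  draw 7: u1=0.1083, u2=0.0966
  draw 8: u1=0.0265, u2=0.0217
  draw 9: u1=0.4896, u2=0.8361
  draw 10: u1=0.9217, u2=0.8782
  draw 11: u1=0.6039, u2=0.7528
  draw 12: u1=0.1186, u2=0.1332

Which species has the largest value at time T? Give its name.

Dominant species at T: M

t=0.000: X=4 B=7 M=3
Draw 1: a1=9.072, a2=5.796, a3=0.216, a4=5.824, a5=4.305, a0=25.213; τ=−ln(0.6720)/25.213=0.016 → t=0.016; u2·a0=0.0976·25.213=2.461 ≤ a1=9.072 → R1 fires; X=3 B=7 M=5
Draw 2: a1=6.804, a2=7.245, a3=0.360, a4=4.368, a5=7.175, a0=25.952; τ=−ln(0.5060)/25.952=0.026 → t=0.042; u2·a0=0.7200·25.952=18.685; a1+…+a3=14.409 < 18.685 ≤ a1+…+a4=18.777 → R4 fires; X=3 B=6 M=7
Draw 3: a1=5.832, a2=10.143, a3=0.504, a4=3.744, a5=8.610, a0=28.833; τ=−ln(0.4218)/28.833=0.030 → t=0.072; u2·a0=0.6782·28.833=19.555; a1+…+a3=16.479 < 19.555 ≤ a1+…+a4=20.223 → R4 fires; X=3 B=5 M=9
Draw 4: a1=4.860, a2=13.041, a3=0.648, a4=3.120, a5=9.225, a0=30.894; τ=−ln(0.4747)/30.894=0.024 → t=0.096; u2·a0=0.6803·30.894=21.017; a1+…+a3=18.549 < 21.017 ≤ a1+…+a4=21.669 → R4 fires; X=3 B=4 M=11
Draw 5: a1=3.888, a2=15.939, a3=0.792, a4=2.496, a5=9.020, a0=32.135; τ=−ln(0.4427)/32.135=0.025 → t=0.121; u2·a0=0.6463·32.135=20.769; a1+…+a3=20.619 < 20.769 ≤ a1+…+a4=23.115 → R4 fires; X=3 B=3 M=13
Draw 6: a1=2.916, a2=18.837, a3=0.936, a4=1.872, a5=7.995, a0=32.556; τ=−ln(0.3038)/32.556=0.037 → t=0.158; u2·a0=0.0157·32.556=0.511 ≤ a1=2.916 → R1 fires; X=2 B=3 M=15
Draw 7: a1=1.944, a2=14.490, a3=1.080, a4=1.248, a5=9.225, a0=27.987; τ=−ln(0.1083)/27.987=0.079 → t=0.237; u2·a0=0.0966·27.987=2.704; a1=1.944 < 2.704 ≤ a1+a2=16.434 → R2 fires; X=1 B=3 M=16
Draw 8: a1=0.972, a2=7.728, a3=1.152, a4=0.624, a5=9.840, a0=20.316; τ=−ln(0.0265)/20.316=0.179 → t=0.416; u2·a0=0.0217·20.316=0.441 ≤ a1=0.972 → R1 fires; X=0 B=3 M=18
Draw 9: a1=0.000, a2=0.000, a3=1.296, a4=0.000, a5=11.070, a0=12.366; τ=−ln(0.4896)/12.366=0.058 → t=0.474; u2·a0=0.8361·12.366=10.339; a1+…+a4=1.296 < 10.339 ≤ a1+…+a5=12.366 → R5 fires; X=0 B=4 M=18
Draw 10: a1=0.000, a2=0.000, a3=1.296, a4=0.000, a5=14.760, a0=16.056; τ=−ln(0.9217)/16.056=0.005 → t=0.479; u2·a0=0.8782·16.056=14.100; a1+…+a4=1.296 < 14.100 ≤ a1+…+a5=16.056 → R5 fires; X=0 B=5 M=18
Draw 11: a1=0.000, a2=0.000, a3=1.296, a4=0.000, a5=18.450, a0=19.746; τ=−ln(0.6039)/19.746=0.026 → t=0.505; u2·a0=0.7528·19.746=14.865; a1+…+a4=1.296 < 14.865 ≤ a1+…+a5=19.746 → R5 fires; X=0 B=6 M=18
Draw 12: a1=0.000, a2=0.000, a3=1.296, a4=0.000, a5=22.140, a0=23.436; τ=−ln(0.1186)/23.436=0.091 → t=0.595 > T=0.56: stop.
At T=0.56: X=0 B=6 M=18; the largest is M.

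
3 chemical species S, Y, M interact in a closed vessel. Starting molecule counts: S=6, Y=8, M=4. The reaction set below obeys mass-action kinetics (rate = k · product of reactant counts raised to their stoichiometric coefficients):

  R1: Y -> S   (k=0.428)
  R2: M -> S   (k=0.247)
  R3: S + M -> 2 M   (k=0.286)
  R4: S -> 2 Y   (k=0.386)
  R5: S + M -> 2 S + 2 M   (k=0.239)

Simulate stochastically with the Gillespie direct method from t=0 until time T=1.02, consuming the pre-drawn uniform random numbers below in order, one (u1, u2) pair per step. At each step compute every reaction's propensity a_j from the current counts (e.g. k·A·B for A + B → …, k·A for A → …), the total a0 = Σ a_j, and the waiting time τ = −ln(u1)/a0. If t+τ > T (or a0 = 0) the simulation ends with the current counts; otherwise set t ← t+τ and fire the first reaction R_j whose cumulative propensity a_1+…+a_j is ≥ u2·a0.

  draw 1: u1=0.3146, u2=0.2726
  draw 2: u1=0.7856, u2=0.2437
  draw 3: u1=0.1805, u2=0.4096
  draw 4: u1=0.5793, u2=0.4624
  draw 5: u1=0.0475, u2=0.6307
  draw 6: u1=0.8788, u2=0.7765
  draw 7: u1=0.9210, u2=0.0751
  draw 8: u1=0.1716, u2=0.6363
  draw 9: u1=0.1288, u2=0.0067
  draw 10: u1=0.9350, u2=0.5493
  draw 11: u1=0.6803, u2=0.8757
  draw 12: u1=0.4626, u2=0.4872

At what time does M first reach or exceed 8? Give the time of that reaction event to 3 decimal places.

Threshold first reached at t = 0.193

t=0.000: S=6 Y=8 M=4
Draw 1: a1=3.424, a2=0.988, a3=6.864, a4=2.316, a5=5.736, a0=19.328; τ=−ln(0.3146)/19.328=0.060 → t=0.060; u2·a0=0.2726·19.328=5.269; a1+a2=4.412 < 5.269 ≤ a1+…+a3=11.276 → R3 fires; S=5 Y=8 M=5
Draw 2: a1=3.424, a2=1.235, a3=7.150, a4=1.930, a5=5.975, a0=19.714; τ=−ln(0.7856)/19.714=0.012 → t=0.072; u2·a0=0.2437·19.714=4.804; a1+a2=4.659 < 4.804 ≤ a1+…+a3=11.809 → R3 fires; S=4 Y=8 M=6
Draw 3: a1=3.424, a2=1.482, a3=6.864, a4=1.544, a5=5.736, a0=19.050; τ=−ln(0.1805)/19.050=0.090 → t=0.162; u2·a0=0.4096·19.050=7.803; a1+a2=4.906 < 7.803 ≤ a1+…+a3=11.770 → R3 fires; S=3 Y=8 M=7
Draw 4: a1=3.424, a2=1.729, a3=6.006, a4=1.158, a5=5.019, a0=17.336; τ=−ln(0.5793)/17.336=0.031 → t=0.193; u2·a0=0.4624·17.336=8.016; a1+a2=5.153 < 8.016 ≤ a1+…+a3=11.159 → R3 fires; S=2 Y=8 M=8
Draw 5: a1=3.424, a2=1.976, a3=4.576, a4=0.772, a5=3.824, a0=14.572; τ=−ln(0.0475)/14.572=0.209 → t=0.403; u2·a0=0.6307·14.572=9.191; a1+a2=5.400 < 9.191 ≤ a1+…+a3=9.976 → R3 fires; S=1 Y=8 M=9
Draw 6: a1=3.424, a2=2.223, a3=2.574, a4=0.386, a5=2.151, a0=10.758; τ=−ln(0.8788)/10.758=0.012 → t=0.415; u2·a0=0.7765·10.758=8.354; a1+…+a3=8.221 < 8.354 ≤ a1+…+a4=8.607 → R4 fires; S=0 Y=10 M=9
Draw 7: a1=4.280, a2=2.223, a3=0.000, a4=0.000, a5=0.000, a0=6.503; τ=−ln(0.9210)/6.503=0.013 → t=0.427; u2·a0=0.0751·6.503=0.488 ≤ a1=4.280 → R1 fires; S=1 Y=9 M=9
Draw 8: a1=3.852, a2=2.223, a3=2.574, a4=0.386, a5=2.151, a0=11.186; τ=−ln(0.1716)/11.186=0.158 → t=0.585; u2·a0=0.6363·11.186=7.118; a1+a2=6.075 < 7.118 ≤ a1+…+a3=8.649 → R3 fires; S=0 Y=9 M=10
Draw 9: a1=3.852, a2=2.470, a3=0.000, a4=0.000, a5=0.000, a0=6.322; τ=−ln(0.1288)/6.322=0.324 → t=0.909; u2·a0=0.0067·6.322=0.042 ≤ a1=3.852 → R1 fires; S=1 Y=8 M=10
Draw 10: a1=3.424, a2=2.470, a3=2.860, a4=0.386, a5=2.390, a0=11.530; τ=−ln(0.9350)/11.530=0.006 → t=0.915; u2·a0=0.5493·11.530=6.333; a1+a2=5.894 < 6.333 ≤ a1+…+a3=8.754 → R3 fires; S=0 Y=8 M=11
Draw 11: a1=3.424, a2=2.717, a3=0.000, a4=0.000, a5=0.000, a0=6.141; τ=−ln(0.6803)/6.141=0.063 → t=0.978; u2·a0=0.8757·6.141=5.378; a1=3.424 < 5.378 ≤ a1+a2=6.141 → R2 fires; S=1 Y=8 M=10
Draw 12: a1=3.424, a2=2.470, a3=2.860, a4=0.386, a5=2.390, a0=11.530; τ=−ln(0.4626)/11.530=0.067 → t=1.044 > T=1.02: stop.
M first becomes ≥ 8 when it reaches 8 at the event at t=0.193.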